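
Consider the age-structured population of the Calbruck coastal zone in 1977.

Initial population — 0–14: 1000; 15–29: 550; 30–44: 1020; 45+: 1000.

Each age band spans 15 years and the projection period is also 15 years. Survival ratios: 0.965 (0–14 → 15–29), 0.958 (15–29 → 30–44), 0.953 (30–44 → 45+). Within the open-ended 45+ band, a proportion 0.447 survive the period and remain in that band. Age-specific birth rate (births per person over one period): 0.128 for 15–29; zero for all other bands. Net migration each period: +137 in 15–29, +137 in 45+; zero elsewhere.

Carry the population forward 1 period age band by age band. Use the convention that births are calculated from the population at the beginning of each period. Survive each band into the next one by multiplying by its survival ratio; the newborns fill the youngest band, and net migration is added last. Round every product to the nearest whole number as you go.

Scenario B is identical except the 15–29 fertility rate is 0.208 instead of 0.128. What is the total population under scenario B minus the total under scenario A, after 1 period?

44

(Groups numbered youngest = 1 to oldest = 4.)
Period 1.
Births: 550 * 0.128 = 70
Group 2: 1000 * 0.965 = 965
Group 3: 550 * 0.958 = 527
Group 4: 1020 * 0.953 + 1000 * 0.447 = 972 + 447 = 1419
Net migration: Group 2 + 137 → 1102; Group 4 + 137 → 1556
Population now: 0–14=70, 15–29=1102, 30–44=527, 45+=1556
Scenario A total after 1 period: 3255
Scenario B projection —
Period 1.
Births: 550 * 0.208 = 114
Group 2: 1000 * 0.965 = 965
Group 3: 550 * 0.958 = 527
Group 4: 1020 * 0.953 + 1000 * 0.447 = 972 + 447 = 1419
Net migration: Group 2 + 137 → 1102; Group 4 + 137 → 1556
Population now: 0–14=114, 15–29=1102, 30–44=527, 45+=1556
Scenario B total after 1 period: 3299
Difference B − A = 3299 − 3255 = 44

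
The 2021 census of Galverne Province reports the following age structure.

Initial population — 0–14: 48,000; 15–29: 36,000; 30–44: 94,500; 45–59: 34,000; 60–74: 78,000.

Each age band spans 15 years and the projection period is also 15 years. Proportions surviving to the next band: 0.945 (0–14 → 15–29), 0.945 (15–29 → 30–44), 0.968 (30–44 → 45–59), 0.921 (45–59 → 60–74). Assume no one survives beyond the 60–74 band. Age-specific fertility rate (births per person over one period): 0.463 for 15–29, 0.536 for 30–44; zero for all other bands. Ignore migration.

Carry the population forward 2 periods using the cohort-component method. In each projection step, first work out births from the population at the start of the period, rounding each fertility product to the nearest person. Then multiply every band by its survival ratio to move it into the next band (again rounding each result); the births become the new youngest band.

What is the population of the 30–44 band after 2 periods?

Call the bands 1 to 5, youngest first.
— Period 1 —
Births: 36000 * 0.463 = 16668 ; 94500 * 0.536 = 50652 — total 67320
Band 2: 48000 * 0.945 = 45360
Band 3: 36000 * 0.945 = 34020
Band 4: 94500 * 0.968 = 91476
Band 5: 34000 * 0.921 = 31314
→ [67320, 45360, 34020, 91476, 31314]
— Period 2 —
Births: 45360 * 0.463 = 21002 ; 34020 * 0.536 = 18235 — total 39237
Band 2: 67320 * 0.945 = 63617
Band 3: 45360 * 0.945 = 42865
Band 4: 34020 * 0.968 = 32931
Band 5: 91476 * 0.921 = 84249
→ [39237, 63617, 42865, 32931, 84249]

42865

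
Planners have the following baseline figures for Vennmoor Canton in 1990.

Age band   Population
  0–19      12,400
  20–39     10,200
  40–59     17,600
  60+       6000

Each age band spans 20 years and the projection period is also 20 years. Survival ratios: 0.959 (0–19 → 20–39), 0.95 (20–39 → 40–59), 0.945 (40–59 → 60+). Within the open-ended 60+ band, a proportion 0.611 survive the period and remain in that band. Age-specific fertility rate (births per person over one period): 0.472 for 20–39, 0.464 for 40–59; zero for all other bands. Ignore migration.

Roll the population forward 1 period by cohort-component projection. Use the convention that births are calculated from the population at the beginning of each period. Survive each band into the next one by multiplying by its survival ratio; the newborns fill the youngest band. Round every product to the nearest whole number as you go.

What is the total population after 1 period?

Call the bands 1 to 4, youngest first.
— Period 1 —
Births: 10200 × 0.472 = 4814  |  17600 × 0.464 = 8166 ⇒ total 12980
Band 2: 12400 × 0.959 = 11892
Band 3: 10200 × 0.95 = 9690
Band 4: 17600 × 0.945 + 6000 × 0.611 = 16632 + 3666 = 20298
→ [12980, 11892, 9690, 20298]
Total after period 1: 12980 + 11892 + 9690 + 20298 = 54860

54860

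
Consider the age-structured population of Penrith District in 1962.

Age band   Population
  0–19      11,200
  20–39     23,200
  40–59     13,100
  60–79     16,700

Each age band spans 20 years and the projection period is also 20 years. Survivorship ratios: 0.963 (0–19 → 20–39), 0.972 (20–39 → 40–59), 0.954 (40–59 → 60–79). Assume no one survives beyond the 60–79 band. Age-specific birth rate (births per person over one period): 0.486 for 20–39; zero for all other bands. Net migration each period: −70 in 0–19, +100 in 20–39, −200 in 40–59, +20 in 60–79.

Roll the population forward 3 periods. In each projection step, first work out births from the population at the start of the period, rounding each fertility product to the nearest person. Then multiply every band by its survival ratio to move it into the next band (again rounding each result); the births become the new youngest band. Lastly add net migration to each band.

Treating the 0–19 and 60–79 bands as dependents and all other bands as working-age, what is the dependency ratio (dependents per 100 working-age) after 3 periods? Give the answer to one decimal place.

97.6

Call the bands 1 to 4, youngest first.
— Period 1 —
Births: 23200 × 0.486 = 11275
Band 2: 11200 × 0.963 = 10786
Band 3: 23200 × 0.972 = 22550
Band 4: 13100 × 0.954 = 12497
Net migration: Band 1 − 70 → 11205; Band 2 + 100 → 10886; Band 3 − 200 → 22350; Band 4 + 20 → 12517
→ [11205, 10886, 22350, 12517]
— Period 2 —
Births: 10886 × 0.486 = 5291
Band 2: 11205 × 0.963 = 10790
Band 3: 10886 × 0.972 = 10581
Band 4: 22350 × 0.954 = 21322
Net migration: Band 1 − 70 → 5221; Band 2 + 100 → 10890; Band 3 − 200 → 10381; Band 4 + 20 → 21342
→ [5221, 10890, 10381, 21342]
— Period 3 —
Births: 10890 × 0.486 = 5293
Band 2: 5221 × 0.963 = 5028
Band 3: 10890 × 0.972 = 10585
Band 4: 10381 × 0.954 = 9903
Net migration: Band 1 − 70 → 5223; Band 2 + 100 → 5128; Band 3 − 200 → 10385; Band 4 + 20 → 9923
→ [5223, 5128, 10385, 9923]
Dependents (band 0–19 + band 60–79) = 5223 + 9923 = 15146; working-age = 15513; ratio = 15146/15513 × 100 = 97.6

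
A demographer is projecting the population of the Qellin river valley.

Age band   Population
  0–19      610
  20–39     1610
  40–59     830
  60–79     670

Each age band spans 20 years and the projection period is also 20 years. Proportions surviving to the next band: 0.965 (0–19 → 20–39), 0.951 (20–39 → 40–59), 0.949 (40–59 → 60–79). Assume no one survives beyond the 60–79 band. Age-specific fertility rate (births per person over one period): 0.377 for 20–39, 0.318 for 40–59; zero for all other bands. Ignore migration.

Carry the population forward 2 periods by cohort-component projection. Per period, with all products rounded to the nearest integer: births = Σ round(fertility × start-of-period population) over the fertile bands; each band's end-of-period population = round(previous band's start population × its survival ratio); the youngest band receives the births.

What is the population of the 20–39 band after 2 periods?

841

Let band 1 be 0–19 through band 4 = 60–79.
Period 1:
Births: 1610 × 0.377 = 607 ; 830 × 0.318 = 264 → total 871
Band 2: 610 × 0.965 = 589
Band 3: 1610 × 0.951 = 1531
Band 4: 830 × 0.949 = 788
End of period: [871, 589, 1531, 788]
Period 2:
Births: 589 × 0.377 = 222 ; 1531 × 0.318 = 487 → total 709
Band 2: 871 × 0.965 = 841
Band 3: 589 × 0.951 = 560
Band 4: 1531 × 0.949 = 1453
End of period: [709, 841, 560, 1453]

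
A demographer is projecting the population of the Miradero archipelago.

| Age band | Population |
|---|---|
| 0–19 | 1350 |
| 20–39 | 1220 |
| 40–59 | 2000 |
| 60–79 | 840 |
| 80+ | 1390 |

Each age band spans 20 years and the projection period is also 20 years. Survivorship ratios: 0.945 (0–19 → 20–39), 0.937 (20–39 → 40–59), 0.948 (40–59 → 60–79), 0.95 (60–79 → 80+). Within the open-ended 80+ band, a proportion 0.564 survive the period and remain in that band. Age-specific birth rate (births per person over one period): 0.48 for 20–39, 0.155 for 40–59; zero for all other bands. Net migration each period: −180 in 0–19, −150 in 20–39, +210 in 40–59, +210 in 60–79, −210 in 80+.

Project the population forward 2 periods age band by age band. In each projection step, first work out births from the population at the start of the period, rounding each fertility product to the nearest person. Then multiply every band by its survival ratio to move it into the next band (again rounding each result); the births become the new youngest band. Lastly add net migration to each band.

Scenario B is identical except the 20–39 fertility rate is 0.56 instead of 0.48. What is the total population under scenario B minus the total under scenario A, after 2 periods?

182

Call the bands 1 to 5, youngest first.
After projecting period 1:
Births: 1220 × 0.48 = 586, 2000 × 0.155 = 310 → total 896
Band 2: 1350 × 0.945 = 1276
Band 3: 1220 × 0.937 = 1143
Band 4: 2000 × 0.948 = 1896
Band 5: 840 × 0.95 + 1390 × 0.564 = 798 + 784 = 1582
Net migration: Band 1 − 180 → 716; Band 2 − 150 → 1126; Band 3 + 210 → 1353; Band 4 + 210 → 2106; Band 5 − 210 → 1372
Giving 716 / 1126 / 1353 / 2106 / 1372.
After projecting period 2:
Births: 1126 × 0.48 = 540, 1353 × 0.155 = 210 → total 750
Band 2: 716 × 0.945 = 677
Band 3: 1126 × 0.937 = 1055
Band 4: 1353 × 0.948 = 1283
Band 5: 2106 × 0.95 + 1372 × 0.564 = 2001 + 774 = 2775
Net migration: Band 1 − 180 → 570; Band 2 − 150 → 527; Band 3 + 210 → 1265; Band 4 + 210 → 1493; Band 5 − 210 → 2565
Giving 570 / 527 / 1265 / 1493 / 2565.
Scenario A total after 2 periods: 6420
Scenario B projection —
After projecting period 1:
Births: 1220 × 0.56 = 683, 2000 × 0.155 = 310 → total 993
Band 2: 1350 × 0.945 = 1276
Band 3: 1220 × 0.937 = 1143
Band 4: 2000 × 0.948 = 1896
Band 5: 840 × 0.95 + 1390 × 0.564 = 798 + 784 = 1582
Net migration: Band 1 − 180 → 813; Band 2 − 150 → 1126; Band 3 + 210 → 1353; Band 4 + 210 → 2106; Band 5 − 210 → 1372
Giving 813 / 1126 / 1353 / 2106 / 1372.
After projecting period 2:
Births: 1126 × 0.56 = 631, 1353 × 0.155 = 210 → total 841
Band 2: 813 × 0.945 = 768
Band 3: 1126 × 0.937 = 1055
Band 4: 1353 × 0.948 = 1283
Band 5: 2106 × 0.95 + 1372 × 0.564 = 2001 + 774 = 2775
Net migration: Band 1 − 180 → 661; Band 2 − 150 → 618; Band 3 + 210 → 1265; Band 4 + 210 → 1493; Band 5 − 210 → 2565
Giving 661 / 618 / 1265 / 1493 / 2565.
Scenario B total after 2 periods: 6602
Difference B − A = 6602 − 6420 = 182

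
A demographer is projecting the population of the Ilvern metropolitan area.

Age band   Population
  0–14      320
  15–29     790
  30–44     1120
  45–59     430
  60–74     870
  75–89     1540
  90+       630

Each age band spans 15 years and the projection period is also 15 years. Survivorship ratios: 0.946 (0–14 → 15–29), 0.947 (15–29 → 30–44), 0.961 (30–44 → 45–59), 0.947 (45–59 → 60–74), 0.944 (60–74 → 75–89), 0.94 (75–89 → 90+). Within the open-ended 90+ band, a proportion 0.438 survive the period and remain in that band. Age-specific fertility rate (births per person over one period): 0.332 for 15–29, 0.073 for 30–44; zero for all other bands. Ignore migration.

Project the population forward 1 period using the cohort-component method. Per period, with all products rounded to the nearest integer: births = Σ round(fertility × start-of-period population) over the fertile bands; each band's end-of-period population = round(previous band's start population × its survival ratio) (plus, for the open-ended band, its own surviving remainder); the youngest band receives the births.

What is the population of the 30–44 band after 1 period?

748

Numbering the groups 1..7 from youngest to oldest:
[period 1]
Births: 790 × 0.332 = 262 ; 1120 × 0.073 = 82 — total 344
Group 2: 320 × 0.946 = 303
Group 3: 790 × 0.947 = 748
Group 4: 1120 × 0.961 = 1076
Group 5: 430 × 0.947 = 407
Group 6: 870 × 0.944 = 821
Group 7: 1540 × 0.94 + 630 × 0.438 = 1448 + 276 = 1724
Population now: 0–14=344, 15–29=303, 30–44=748, 45–59=1076, 60–74=407, 75–89=821, 90+=1724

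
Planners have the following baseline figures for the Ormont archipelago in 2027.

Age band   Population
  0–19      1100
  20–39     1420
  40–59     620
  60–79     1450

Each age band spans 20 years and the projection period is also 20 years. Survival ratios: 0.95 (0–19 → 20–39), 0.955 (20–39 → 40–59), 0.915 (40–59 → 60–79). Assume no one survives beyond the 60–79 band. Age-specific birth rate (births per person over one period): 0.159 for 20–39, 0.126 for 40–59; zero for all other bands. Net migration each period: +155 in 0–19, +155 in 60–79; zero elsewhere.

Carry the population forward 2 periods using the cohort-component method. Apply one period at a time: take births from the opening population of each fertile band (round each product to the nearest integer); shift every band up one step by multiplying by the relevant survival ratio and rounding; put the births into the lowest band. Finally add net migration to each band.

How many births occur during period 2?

Period 1:
Births: 1420 × 0.159 = 226  |  620 × 0.126 = 78 — total 304
20–39: 1100 × 0.95 = 1045
40–59: 1420 × 0.955 = 1356
60–79: 620 × 0.915 = 567
Net migration: 0–19 + 155 → 459; 60–79 + 155 → 722
Giving 459 / 1045 / 1356 / 722.
Period 2:
Births: 1045 × 0.159 = 166  |  1356 × 0.126 = 171 — total 337
20–39: 459 × 0.95 = 436
40–59: 1045 × 0.955 = 998
60–79: 1356 × 0.915 = 1241
Net migration: 0–19 + 155 → 492; 60–79 + 155 → 1396
Giving 492 / 436 / 998 / 1396.

337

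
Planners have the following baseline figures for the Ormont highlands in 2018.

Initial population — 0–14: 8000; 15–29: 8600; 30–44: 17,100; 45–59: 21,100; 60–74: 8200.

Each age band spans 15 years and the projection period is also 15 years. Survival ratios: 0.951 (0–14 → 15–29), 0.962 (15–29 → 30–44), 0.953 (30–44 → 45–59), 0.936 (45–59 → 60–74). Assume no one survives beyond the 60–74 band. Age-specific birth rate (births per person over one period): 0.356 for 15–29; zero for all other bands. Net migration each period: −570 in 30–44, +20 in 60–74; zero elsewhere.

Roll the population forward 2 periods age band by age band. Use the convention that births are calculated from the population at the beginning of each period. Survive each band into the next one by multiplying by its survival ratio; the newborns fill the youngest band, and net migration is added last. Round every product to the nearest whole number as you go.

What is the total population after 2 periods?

34983

After projecting period 1:
Births: 8600 * 0.356 = 3062
15–29: 8000 * 0.951 = 7608
30–44: 8600 * 0.962 = 8273
45–59: 17100 * 0.953 = 16296
60–74: 21100 * 0.936 = 19750
Net migration: 30–44 − 570 → 7703; 60–74 + 20 → 19770
Population now: 0–14=3062, 15–29=7608, 30–44=7703, 45–59=16296, 60–74=19770
After projecting period 2:
Births: 7608 * 0.356 = 2708
15–29: 3062 * 0.951 = 2912
30–44: 7608 * 0.962 = 7319
45–59: 7703 * 0.953 = 7341
60–74: 16296 * 0.936 = 15253
Net migration: 30–44 − 570 → 6749; 60–74 + 20 → 15273
Population now: 0–14=2708, 15–29=2912, 30–44=6749, 45–59=7341, 60–74=15273
Total after period 2: 2708 + 2912 + 6749 + 7341 + 15273 = 34983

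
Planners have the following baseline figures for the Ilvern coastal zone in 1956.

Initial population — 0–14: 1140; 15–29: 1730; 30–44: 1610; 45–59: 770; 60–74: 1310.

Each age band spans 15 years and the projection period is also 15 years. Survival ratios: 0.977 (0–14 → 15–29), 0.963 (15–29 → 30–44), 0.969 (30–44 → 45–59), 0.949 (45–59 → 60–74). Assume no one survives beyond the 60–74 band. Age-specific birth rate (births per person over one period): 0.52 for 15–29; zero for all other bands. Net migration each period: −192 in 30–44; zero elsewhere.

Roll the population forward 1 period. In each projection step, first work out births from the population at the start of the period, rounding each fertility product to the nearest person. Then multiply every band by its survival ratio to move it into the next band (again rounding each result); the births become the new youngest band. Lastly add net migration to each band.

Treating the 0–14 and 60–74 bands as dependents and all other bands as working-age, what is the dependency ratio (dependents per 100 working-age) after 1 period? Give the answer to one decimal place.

39.3

Let group 1 be 0–14 through group 5 = 60–74.
[period 1]
Births: 1730 × 0.52 = 900
Group 2: 1140 × 0.977 = 1114
Group 3: 1730 × 0.963 = 1666
Group 4: 1610 × 0.969 = 1560
Group 5: 770 × 0.949 = 731
Net migration: Group 3 − 192 → 1474
→ [900, 1114, 1474, 1560, 731]
Dependents (band 0–14 + band 60–74) = 900 + 731 = 1631; working-age = 4148; ratio = 1631/4148 × 100 = 39.3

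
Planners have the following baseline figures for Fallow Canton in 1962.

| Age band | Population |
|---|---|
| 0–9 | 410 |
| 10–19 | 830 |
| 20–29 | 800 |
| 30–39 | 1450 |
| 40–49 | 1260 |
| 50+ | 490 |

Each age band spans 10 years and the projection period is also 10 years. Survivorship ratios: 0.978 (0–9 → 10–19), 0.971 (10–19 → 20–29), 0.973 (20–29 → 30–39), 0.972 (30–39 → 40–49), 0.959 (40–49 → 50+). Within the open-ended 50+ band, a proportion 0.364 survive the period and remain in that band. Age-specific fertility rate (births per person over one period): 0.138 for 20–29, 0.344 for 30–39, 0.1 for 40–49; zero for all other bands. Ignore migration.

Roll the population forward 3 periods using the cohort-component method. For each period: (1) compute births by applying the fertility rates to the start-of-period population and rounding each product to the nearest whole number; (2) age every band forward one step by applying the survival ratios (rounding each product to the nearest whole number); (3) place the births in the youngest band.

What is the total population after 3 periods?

Numbering the groups 1..6 from youngest to oldest:
After projecting period 1:
Births: 800 × 0.138 = 110, 1450 × 0.344 = 499, 1260 × 0.1 = 126 → total 735
Group 2: 410 × 0.978 = 401
Group 3: 830 × 0.971 = 806
Group 4: 800 × 0.973 = 778
Group 5: 1450 × 0.972 = 1409
Group 6: 1260 × 0.959 + 490 × 0.364 = 1208 + 178 = 1386
Population now: 0–9=735, 10–19=401, 20–29=806, 30–39=778, 40–49=1409, 50+=1386
After projecting period 2:
Births: 806 × 0.138 = 111, 778 × 0.344 = 268, 1409 × 0.1 = 141 → total 520
Group 2: 735 × 0.978 = 719
Group 3: 401 × 0.971 = 389
Group 4: 806 × 0.973 = 784
Group 5: 778 × 0.972 = 756
Group 6: 1409 × 0.959 + 1386 × 0.364 = 1351 + 505 = 1856
Population now: 0–9=520, 10–19=719, 20–29=389, 30–39=784, 40–49=756, 50+=1856
After projecting period 3:
Births: 389 × 0.138 = 54, 784 × 0.344 = 270, 756 × 0.1 = 76 → total 400
Group 2: 520 × 0.978 = 509
Group 3: 719 × 0.971 = 698
Group 4: 389 × 0.973 = 378
Group 5: 784 × 0.972 = 762
Group 6: 756 × 0.959 + 1856 × 0.364 = 725 + 676 = 1401
Population now: 0–9=400, 10–19=509, 20–29=698, 30–39=378, 40–49=762, 50+=1401
Total after period 3: 400 + 509 + 698 + 378 + 762 + 1401 = 4148

4148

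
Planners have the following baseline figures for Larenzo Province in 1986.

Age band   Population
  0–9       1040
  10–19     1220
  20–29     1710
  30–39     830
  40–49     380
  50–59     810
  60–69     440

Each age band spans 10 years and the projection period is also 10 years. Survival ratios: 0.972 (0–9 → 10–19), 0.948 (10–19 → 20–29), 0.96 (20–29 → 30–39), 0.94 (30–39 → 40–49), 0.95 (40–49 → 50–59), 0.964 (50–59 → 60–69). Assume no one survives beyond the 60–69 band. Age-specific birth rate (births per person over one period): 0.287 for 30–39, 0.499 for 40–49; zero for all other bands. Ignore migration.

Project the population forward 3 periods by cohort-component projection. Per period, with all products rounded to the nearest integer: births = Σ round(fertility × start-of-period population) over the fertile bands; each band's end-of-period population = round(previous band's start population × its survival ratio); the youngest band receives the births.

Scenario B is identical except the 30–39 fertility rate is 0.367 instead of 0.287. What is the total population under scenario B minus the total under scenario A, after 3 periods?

— Period 1 —
Births: 830 * 0.287 = 238 ; 380 * 0.499 = 190 → 428
10–19: 1040 * 0.972 = 1011
20–29: 1220 * 0.948 = 1157
30–39: 1710 * 0.96 = 1642
40–49: 830 * 0.94 = 780
50–59: 380 * 0.95 = 361
60–69: 810 * 0.964 = 781
→ [428, 1011, 1157, 1642, 780, 361, 781]
— Period 2 —
Births: 1642 * 0.287 = 471 ; 780 * 0.499 = 389 → 860
10–19: 428 * 0.972 = 416
20–29: 1011 * 0.948 = 958
30–39: 1157 * 0.96 = 1111
40–49: 1642 * 0.94 = 1543
50–59: 780 * 0.95 = 741
60–69: 361 * 0.964 = 348
→ [860, 416, 958, 1111, 1543, 741, 348]
— Period 3 —
Births: 1111 * 0.287 = 319 ; 1543 * 0.499 = 770 → 1089
10–19: 860 * 0.972 = 836
20–29: 416 * 0.948 = 394
30–39: 958 * 0.96 = 920
40–49: 1111 * 0.94 = 1044
50–59: 1543 * 0.95 = 1466
60–69: 741 * 0.964 = 714
→ [1089, 836, 394, 920, 1044, 1466, 714]
Scenario A total after 3 periods: 6463
Scenario B projection —
— Period 1 —
Births: 830 * 0.367 = 305 ; 380 * 0.499 = 190 → 495
10–19: 1040 * 0.972 = 1011
20–29: 1220 * 0.948 = 1157
30–39: 1710 * 0.96 = 1642
40–49: 830 * 0.94 = 780
50–59: 380 * 0.95 = 361
60–69: 810 * 0.964 = 781
→ [495, 1011, 1157, 1642, 780, 361, 781]
— Period 2 —
Births: 1642 * 0.367 = 603 ; 780 * 0.499 = 389 → 992
10–19: 495 * 0.972 = 481
20–29: 1011 * 0.948 = 958
30–39: 1157 * 0.96 = 1111
40–49: 1642 * 0.94 = 1543
50–59: 780 * 0.95 = 741
60–69: 361 * 0.964 = 348
→ [992, 481, 958, 1111, 1543, 741, 348]
— Period 3 —
Births: 1111 * 0.367 = 408 ; 1543 * 0.499 = 770 → 1178
10–19: 992 * 0.972 = 964
20–29: 481 * 0.948 = 456
30–39: 958 * 0.96 = 920
40–49: 1111 * 0.94 = 1044
50–59: 1543 * 0.95 = 1466
60–69: 741 * 0.964 = 714
→ [1178, 964, 456, 920, 1044, 1466, 714]
Scenario B total after 3 periods: 6742
Difference B − A = 6742 − 6463 = 279

279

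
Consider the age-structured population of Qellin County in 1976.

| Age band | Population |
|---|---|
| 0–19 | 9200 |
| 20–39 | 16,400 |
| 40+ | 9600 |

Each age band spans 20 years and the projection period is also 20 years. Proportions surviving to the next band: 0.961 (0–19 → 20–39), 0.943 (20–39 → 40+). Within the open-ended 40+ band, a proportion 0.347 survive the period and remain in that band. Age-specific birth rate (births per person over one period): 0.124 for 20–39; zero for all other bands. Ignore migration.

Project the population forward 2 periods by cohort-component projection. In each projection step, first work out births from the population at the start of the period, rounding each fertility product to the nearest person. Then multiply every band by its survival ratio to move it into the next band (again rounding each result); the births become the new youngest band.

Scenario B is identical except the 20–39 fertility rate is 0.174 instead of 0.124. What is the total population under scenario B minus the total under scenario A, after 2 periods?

1230

[period 1]
Births: 16400 × 0.124 = 2034
20–39: 9200 × 0.961 = 8841
40+: 16400 × 0.943 + 9600 × 0.347 = 15465 + 3331 = 18796
Population now: 0–19=2034, 20–39=8841, 40+=18796
[period 2]
Births: 8841 × 0.124 = 1096
20–39: 2034 × 0.961 = 1955
40+: 8841 × 0.943 + 18796 × 0.347 = 8337 + 6522 = 14859
Population now: 0–19=1096, 20–39=1955, 40+=14859
Scenario A total after 2 periods: 17910
Scenario B projection —
[period 1]
Births: 16400 × 0.174 = 2854
20–39: 9200 × 0.961 = 8841
40+: 16400 × 0.943 + 9600 × 0.347 = 15465 + 3331 = 18796
Population now: 0–19=2854, 20–39=8841, 40+=18796
[period 2]
Births: 8841 × 0.174 = 1538
20–39: 2854 × 0.961 = 2743
40+: 8841 × 0.943 + 18796 × 0.347 = 8337 + 6522 = 14859
Population now: 0–19=1538, 20–39=2743, 40+=14859
Scenario B total after 2 periods: 19140
Difference B − A = 19140 − 17910 = 1230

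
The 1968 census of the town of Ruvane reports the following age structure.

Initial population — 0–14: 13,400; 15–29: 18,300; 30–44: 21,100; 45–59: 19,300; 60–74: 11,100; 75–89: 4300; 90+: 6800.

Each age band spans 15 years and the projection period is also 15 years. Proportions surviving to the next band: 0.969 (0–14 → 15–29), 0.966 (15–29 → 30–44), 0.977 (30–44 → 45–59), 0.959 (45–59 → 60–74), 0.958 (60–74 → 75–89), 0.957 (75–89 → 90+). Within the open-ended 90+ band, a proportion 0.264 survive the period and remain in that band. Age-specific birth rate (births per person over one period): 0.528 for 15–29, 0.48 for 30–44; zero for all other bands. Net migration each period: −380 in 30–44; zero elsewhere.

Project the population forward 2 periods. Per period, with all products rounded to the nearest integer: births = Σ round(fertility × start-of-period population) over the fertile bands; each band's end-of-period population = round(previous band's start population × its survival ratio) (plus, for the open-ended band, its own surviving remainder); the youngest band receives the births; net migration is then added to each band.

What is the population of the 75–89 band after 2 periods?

Period 1.
Births: 18300 × 0.528 = 9662 ; 21100 × 0.48 = 10128 → 19790
15–29: 13400 × 0.969 = 12985
30–44: 18300 × 0.966 = 17678
45–59: 21100 × 0.977 = 20615
60–74: 19300 × 0.959 = 18509
75–89: 11100 × 0.958 = 10634
90+: 4300 × 0.957 + 6800 × 0.264 = 4115 + 1795 = 5910
Net migration: 30–44 − 380 → 17298
End of period: [19790, 12985, 17298, 20615, 18509, 10634, 5910]
Period 2.
Births: 12985 × 0.528 = 6856 ; 17298 × 0.48 = 8303 → 15159
15–29: 19790 × 0.969 = 19177
30–44: 12985 × 0.966 = 12544
45–59: 17298 × 0.977 = 16900
60–74: 20615 × 0.959 = 19770
75–89: 18509 × 0.958 = 17732
90+: 10634 × 0.957 + 5910 × 0.264 = 10177 + 1560 = 11737
Net migration: 30–44 − 380 → 12164
End of period: [15159, 19177, 12164, 16900, 19770, 17732, 11737]

17732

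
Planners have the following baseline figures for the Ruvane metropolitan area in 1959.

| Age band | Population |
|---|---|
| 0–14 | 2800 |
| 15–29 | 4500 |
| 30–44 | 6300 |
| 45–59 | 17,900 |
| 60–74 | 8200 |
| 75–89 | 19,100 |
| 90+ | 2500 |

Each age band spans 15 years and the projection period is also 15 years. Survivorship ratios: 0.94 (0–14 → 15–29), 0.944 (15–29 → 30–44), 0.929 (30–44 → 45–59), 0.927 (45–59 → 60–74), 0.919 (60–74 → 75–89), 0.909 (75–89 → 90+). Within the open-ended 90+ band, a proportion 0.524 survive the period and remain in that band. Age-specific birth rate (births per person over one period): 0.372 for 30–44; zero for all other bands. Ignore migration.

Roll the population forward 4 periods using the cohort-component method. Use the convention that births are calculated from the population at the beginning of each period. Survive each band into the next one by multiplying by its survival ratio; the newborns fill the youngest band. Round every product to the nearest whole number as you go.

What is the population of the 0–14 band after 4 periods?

774

Numbering the groups 1..7 from youngest to oldest:
[period 1]
Births: 6300 * 0.372 = 2344
Group 2: 2800 * 0.94 = 2632
Group 3: 4500 * 0.944 = 4248
Group 4: 6300 * 0.929 = 5853
Group 5: 17900 * 0.927 = 16593
Group 6: 8200 * 0.919 = 7536
Group 7: 19100 * 0.909 + 2500 * 0.524 = 17362 + 1310 = 18672
End of period: [2344, 2632, 4248, 5853, 16593, 7536, 18672]
[period 2]
Births: 4248 * 0.372 = 1580
Group 2: 2344 * 0.94 = 2203
Group 3: 2632 * 0.944 = 2485
Group 4: 4248 * 0.929 = 3946
Group 5: 5853 * 0.927 = 5426
Group 6: 16593 * 0.919 = 15249
Group 7: 7536 * 0.909 + 18672 * 0.524 = 6850 + 9784 = 16634
End of period: [1580, 2203, 2485, 3946, 5426, 15249, 16634]
[period 3]
Births: 2485 * 0.372 = 924
Group 2: 1580 * 0.94 = 1485
Group 3: 2203 * 0.944 = 2080
Group 4: 2485 * 0.929 = 2309
Group 5: 3946 * 0.927 = 3658
Group 6: 5426 * 0.919 = 4986
Group 7: 15249 * 0.909 + 16634 * 0.524 = 13861 + 8716 = 22577
End of period: [924, 1485, 2080, 2309, 3658, 4986, 22577]
[period 4]
Births: 2080 * 0.372 = 774
Group 2: 924 * 0.94 = 869
Group 3: 1485 * 0.944 = 1402
Group 4: 2080 * 0.929 = 1932
Group 5: 2309 * 0.927 = 2140
Group 6: 3658 * 0.919 = 3362
Group 7: 4986 * 0.909 + 22577 * 0.524 = 4532 + 11830 = 16362
End of period: [774, 869, 1402, 1932, 2140, 3362, 16362]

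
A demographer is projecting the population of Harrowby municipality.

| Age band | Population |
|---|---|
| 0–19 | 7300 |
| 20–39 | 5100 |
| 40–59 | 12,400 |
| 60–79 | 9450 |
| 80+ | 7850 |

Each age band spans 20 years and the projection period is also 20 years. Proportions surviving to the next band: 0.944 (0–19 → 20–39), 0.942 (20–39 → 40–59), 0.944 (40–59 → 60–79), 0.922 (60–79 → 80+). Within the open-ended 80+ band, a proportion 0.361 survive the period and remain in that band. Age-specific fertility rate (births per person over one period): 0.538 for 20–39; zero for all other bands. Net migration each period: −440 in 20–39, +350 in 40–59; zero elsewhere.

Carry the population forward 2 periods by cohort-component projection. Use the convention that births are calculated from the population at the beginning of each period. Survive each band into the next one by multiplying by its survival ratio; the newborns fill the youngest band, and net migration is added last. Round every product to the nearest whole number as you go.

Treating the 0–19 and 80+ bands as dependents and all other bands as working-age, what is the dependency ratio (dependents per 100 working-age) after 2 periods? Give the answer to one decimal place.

— Period 1 —
Births: 5100 × 0.538 = 2744
20–39: 7300 × 0.944 = 6891
40–59: 5100 × 0.942 = 4804
60–79: 12400 × 0.944 = 11706
80+: 9450 × 0.922 + 7850 × 0.361 = 8713 + 2834 = 11547
Net migration: 20–39 − 440 → 6451; 40–59 + 350 → 5154
Giving 2744 / 6451 / 5154 / 11706 / 11547.
— Period 2 —
Births: 6451 × 0.538 = 3471
20–39: 2744 × 0.944 = 2590
40–59: 6451 × 0.942 = 6077
60–79: 5154 × 0.944 = 4865
80+: 11706 × 0.922 + 11547 × 0.361 = 10793 + 4168 = 14961
Net migration: 20–39 − 440 → 2150; 40–59 + 350 → 6427
Giving 3471 / 2150 / 6427 / 4865 / 14961.
Dependents (band 0–19 + band 80+) = 3471 + 14961 = 18432; working-age = 13442; ratio = 18432/13442 × 100 = 137.1

137.1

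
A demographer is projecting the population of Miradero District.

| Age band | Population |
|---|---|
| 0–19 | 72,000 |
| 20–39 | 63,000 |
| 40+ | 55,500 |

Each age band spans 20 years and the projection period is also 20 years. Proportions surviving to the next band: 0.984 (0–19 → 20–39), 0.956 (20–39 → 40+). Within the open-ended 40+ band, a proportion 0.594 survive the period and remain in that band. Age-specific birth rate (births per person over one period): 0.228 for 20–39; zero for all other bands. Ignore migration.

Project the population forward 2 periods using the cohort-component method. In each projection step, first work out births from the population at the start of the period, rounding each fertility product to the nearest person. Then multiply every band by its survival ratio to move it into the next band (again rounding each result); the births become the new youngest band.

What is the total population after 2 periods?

153376

Call the groups 1 to 3, youngest first.
[period 1]
Births: 63000 * 0.228 = 14364
Group 2: 72000 * 0.984 = 70848
Group 3: 63000 * 0.956 + 55500 * 0.594 = 60228 + 32967 = 93195
End of period: [14364, 70848, 93195]
[period 2]
Births: 70848 * 0.228 = 16153
Group 2: 14364 * 0.984 = 14134
Group 3: 70848 * 0.956 + 93195 * 0.594 = 67731 + 55358 = 123089
End of period: [16153, 14134, 123089]
Total after period 2: 16153 + 14134 + 123089 = 153376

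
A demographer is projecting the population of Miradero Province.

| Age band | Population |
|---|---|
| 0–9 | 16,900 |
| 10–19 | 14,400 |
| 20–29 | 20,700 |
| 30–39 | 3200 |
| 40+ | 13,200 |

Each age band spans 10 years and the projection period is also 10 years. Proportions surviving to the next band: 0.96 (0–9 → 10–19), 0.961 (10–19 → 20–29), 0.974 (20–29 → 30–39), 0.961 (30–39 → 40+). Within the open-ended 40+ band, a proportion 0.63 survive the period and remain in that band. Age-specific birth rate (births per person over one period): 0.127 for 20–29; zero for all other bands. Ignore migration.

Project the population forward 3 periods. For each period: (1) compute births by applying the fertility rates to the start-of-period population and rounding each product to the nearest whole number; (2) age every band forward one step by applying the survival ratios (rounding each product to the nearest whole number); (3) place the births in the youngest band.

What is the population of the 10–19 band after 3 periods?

1687

Let band 1 be 0–9 through band 5 = 40+.
[period 1]
Births: 20700 × 0.127 = 2629
Band 2: 16900 × 0.96 = 16224
Band 3: 14400 × 0.961 = 13838
Band 4: 20700 × 0.974 = 20162
Band 5: 3200 × 0.961 + 13200 × 0.63 = 3075 + 8316 = 11391
→ [2629, 16224, 13838, 20162, 11391]
[period 2]
Births: 13838 × 0.127 = 1757
Band 2: 2629 × 0.96 = 2524
Band 3: 16224 × 0.961 = 15591
Band 4: 13838 × 0.974 = 13478
Band 5: 20162 × 0.961 + 11391 × 0.63 = 19376 + 7176 = 26552
→ [1757, 2524, 15591, 13478, 26552]
[period 3]
Births: 15591 × 0.127 = 1980
Band 2: 1757 × 0.96 = 1687
Band 3: 2524 × 0.961 = 2426
Band 4: 15591 × 0.974 = 15186
Band 5: 13478 × 0.961 + 26552 × 0.63 = 12952 + 16728 = 29680
→ [1980, 1687, 2426, 15186, 29680]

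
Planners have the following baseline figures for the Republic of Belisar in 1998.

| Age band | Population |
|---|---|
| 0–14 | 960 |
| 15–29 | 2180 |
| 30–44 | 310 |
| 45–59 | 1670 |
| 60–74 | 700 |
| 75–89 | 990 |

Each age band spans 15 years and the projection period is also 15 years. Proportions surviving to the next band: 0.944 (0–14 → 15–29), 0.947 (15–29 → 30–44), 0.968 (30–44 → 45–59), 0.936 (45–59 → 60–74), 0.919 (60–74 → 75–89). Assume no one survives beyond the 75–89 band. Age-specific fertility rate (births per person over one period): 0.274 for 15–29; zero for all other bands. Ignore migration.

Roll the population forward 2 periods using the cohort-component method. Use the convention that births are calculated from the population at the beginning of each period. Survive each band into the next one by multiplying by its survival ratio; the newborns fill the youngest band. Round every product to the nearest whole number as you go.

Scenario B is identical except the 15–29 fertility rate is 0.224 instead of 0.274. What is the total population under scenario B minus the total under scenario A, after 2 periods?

-148

(Bands numbered youngest = 1 to oldest = 6.)
After projecting period 1:
Births: 2180 × 0.274 = 597
Band 2: 960 × 0.944 = 906
Band 3: 2180 × 0.947 = 2064
Band 4: 310 × 0.968 = 300
Band 5: 1670 × 0.936 = 1563
Band 6: 700 × 0.919 = 643
Population now: 0–14=597, 15–29=906, 30–44=2064, 45–59=300, 60–74=1563, 75–89=643
After projecting period 2:
Births: 906 × 0.274 = 248
Band 2: 597 × 0.944 = 564
Band 3: 906 × 0.947 = 858
Band 4: 2064 × 0.968 = 1998
Band 5: 300 × 0.936 = 281
Band 6: 1563 × 0.919 = 1436
Population now: 0–14=248, 15–29=564, 30–44=858, 45–59=1998, 60–74=281, 75–89=1436
Scenario A total after 2 periods: 5385
Scenario B projection —
After projecting period 1:
Births: 2180 × 0.224 = 488
Band 2: 960 × 0.944 = 906
Band 3: 2180 × 0.947 = 2064
Band 4: 310 × 0.968 = 300
Band 5: 1670 × 0.936 = 1563
Band 6: 700 × 0.919 = 643
Population now: 0–14=488, 15–29=906, 30–44=2064, 45–59=300, 60–74=1563, 75–89=643
After projecting period 2:
Births: 906 × 0.224 = 203
Band 2: 488 × 0.944 = 461
Band 3: 906 × 0.947 = 858
Band 4: 2064 × 0.968 = 1998
Band 5: 300 × 0.936 = 281
Band 6: 1563 × 0.919 = 1436
Population now: 0–14=203, 15–29=461, 30–44=858, 45–59=1998, 60–74=281, 75–89=1436
Scenario B total after 2 periods: 5237
Difference B − A = 5237 − 5385 = -148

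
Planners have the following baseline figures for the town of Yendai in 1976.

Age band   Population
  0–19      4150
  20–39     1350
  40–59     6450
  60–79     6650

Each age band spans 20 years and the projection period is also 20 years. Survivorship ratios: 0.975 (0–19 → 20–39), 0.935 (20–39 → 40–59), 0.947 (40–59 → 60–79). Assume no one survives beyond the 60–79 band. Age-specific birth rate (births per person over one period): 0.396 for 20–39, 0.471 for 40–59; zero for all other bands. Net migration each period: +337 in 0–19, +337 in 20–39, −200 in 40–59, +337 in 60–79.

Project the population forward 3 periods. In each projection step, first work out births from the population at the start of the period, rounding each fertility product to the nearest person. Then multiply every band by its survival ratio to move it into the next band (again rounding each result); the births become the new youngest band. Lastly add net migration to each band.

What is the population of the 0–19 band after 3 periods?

— Period 1 —
Births: 1350 × 0.396 = 535 ; 6450 × 0.471 = 3038 → total 3573
20–39: 4150 × 0.975 = 4046
40–59: 1350 × 0.935 = 1262
60–79: 6450 × 0.947 = 6108
Net migration: 0–19 + 337 → 3910; 20–39 + 337 → 4383; 40–59 − 200 → 1062; 60–79 + 337 → 6445
End of period: [3910, 4383, 1062, 6445]
— Period 2 —
Births: 4383 × 0.396 = 1736 ; 1062 × 0.471 = 500 → total 2236
20–39: 3910 × 0.975 = 3812
40–59: 4383 × 0.935 = 4098
60–79: 1062 × 0.947 = 1006
Net migration: 0–19 + 337 → 2573; 20–39 + 337 → 4149; 40–59 − 200 → 3898; 60–79 + 337 → 1343
End of period: [2573, 4149, 3898, 1343]
— Period 3 —
Births: 4149 × 0.396 = 1643 ; 3898 × 0.471 = 1836 → total 3479
20–39: 2573 × 0.975 = 2509
40–59: 4149 × 0.935 = 3879
60–79: 3898 × 0.947 = 3691
Net migration: 0–19 + 337 → 3816; 20–39 + 337 → 2846; 40–59 − 200 → 3679; 60–79 + 337 → 4028
End of period: [3816, 2846, 3679, 4028]

3816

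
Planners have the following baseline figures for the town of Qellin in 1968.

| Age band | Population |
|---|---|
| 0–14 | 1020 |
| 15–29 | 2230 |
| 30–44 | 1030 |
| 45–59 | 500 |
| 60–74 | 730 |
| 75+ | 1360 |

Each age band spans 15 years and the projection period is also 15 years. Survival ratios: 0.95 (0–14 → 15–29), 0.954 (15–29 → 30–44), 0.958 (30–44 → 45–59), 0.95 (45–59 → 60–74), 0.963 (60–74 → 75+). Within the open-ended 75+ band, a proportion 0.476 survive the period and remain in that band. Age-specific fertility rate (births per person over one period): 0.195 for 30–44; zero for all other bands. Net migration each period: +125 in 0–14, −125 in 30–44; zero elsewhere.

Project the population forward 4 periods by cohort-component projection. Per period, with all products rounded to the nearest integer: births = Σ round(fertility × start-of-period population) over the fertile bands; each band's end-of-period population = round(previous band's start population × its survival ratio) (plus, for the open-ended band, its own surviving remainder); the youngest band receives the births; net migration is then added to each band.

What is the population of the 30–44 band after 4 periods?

Period 1.
Births: 1030 * 0.195 = 201
15–29: 1020 * 0.95 = 969
30–44: 2230 * 0.954 = 2127
45–59: 1030 * 0.958 = 987
60–74: 500 * 0.95 = 475
75+: 730 * 0.963 + 1360 * 0.476 = 703 + 647 = 1350
Net migration: 0–14 + 125 → 326; 30–44 − 125 → 2002
Population now: 0–14=326, 15–29=969, 30–44=2002, 45–59=987, 60–74=475, 75+=1350
Period 2.
Births: 2002 * 0.195 = 390
15–29: 326 * 0.95 = 310
30–44: 969 * 0.954 = 924
45–59: 2002 * 0.958 = 1918
60–74: 987 * 0.95 = 938
75+: 475 * 0.963 + 1350 * 0.476 = 457 + 643 = 1100
Net migration: 0–14 + 125 → 515; 30–44 − 125 → 799
Population now: 0–14=515, 15–29=310, 30–44=799, 45–59=1918, 60–74=938, 75+=1100
Period 3.
Births: 799 * 0.195 = 156
15–29: 515 * 0.95 = 489
30–44: 310 * 0.954 = 296
45–59: 799 * 0.958 = 765
60–74: 1918 * 0.95 = 1822
75+: 938 * 0.963 + 1100 * 0.476 = 903 + 524 = 1427
Net migration: 0–14 + 125 → 281; 30–44 − 125 → 171
Population now: 0–14=281, 15–29=489, 30–44=171, 45–59=765, 60–74=1822, 75+=1427
Period 4.
Births: 171 * 0.195 = 33
15–29: 281 * 0.95 = 267
30–44: 489 * 0.954 = 467
45–59: 171 * 0.958 = 164
60–74: 765 * 0.95 = 727
75+: 1822 * 0.963 + 1427 * 0.476 = 1755 + 679 = 2434
Net migration: 0–14 + 125 → 158; 30–44 − 125 → 342
Population now: 0–14=158, 15–29=267, 30–44=342, 45–59=164, 60–74=727, 75+=2434

342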